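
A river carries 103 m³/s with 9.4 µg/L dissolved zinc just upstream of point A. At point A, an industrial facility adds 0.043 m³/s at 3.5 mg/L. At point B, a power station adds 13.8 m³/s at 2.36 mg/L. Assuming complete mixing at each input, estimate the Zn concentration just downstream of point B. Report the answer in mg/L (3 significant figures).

9.4 µg/L = 0.0094 mg/L.
After input A: C = (103·0.0094 + 0.043·3.5) / 103 = 0.01086 mg/L.
After input B: C = (103·0.01086 + 13.8·2.36) / 116.8 = 0.2883 mg/L.

0.288 mg/L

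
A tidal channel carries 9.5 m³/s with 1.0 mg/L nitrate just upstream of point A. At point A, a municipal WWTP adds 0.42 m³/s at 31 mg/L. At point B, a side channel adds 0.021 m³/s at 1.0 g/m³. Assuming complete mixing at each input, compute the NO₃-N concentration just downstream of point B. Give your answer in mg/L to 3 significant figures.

2.27 mg/L

After input A: C = (9.5·1 + 0.42·31) / 9.92 = 2.27 mg/L.
After input B: C = (9.92·2.27 + 0.021·1) / 9.941 = 2.267 mg/L.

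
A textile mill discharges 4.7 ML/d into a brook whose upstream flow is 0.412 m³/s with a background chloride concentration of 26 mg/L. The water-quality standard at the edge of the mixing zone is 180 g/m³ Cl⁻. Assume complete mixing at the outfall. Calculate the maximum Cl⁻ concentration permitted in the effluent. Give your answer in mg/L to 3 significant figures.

4.7 ML/d = 0.0544 m³/s.
Mass balance: 180·0.4664 = 0.0544·Cₑ + 0.412·26.
Cₑ = (83.95 − 10.71) / 0.0544 = 1346 mg/L.

1350 mg/L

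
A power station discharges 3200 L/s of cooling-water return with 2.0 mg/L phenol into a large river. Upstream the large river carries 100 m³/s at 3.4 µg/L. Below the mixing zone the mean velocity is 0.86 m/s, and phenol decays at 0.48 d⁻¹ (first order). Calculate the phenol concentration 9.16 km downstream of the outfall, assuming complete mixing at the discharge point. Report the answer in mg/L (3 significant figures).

3200 L/s = 3.2 m³/s.
3.4 µg/L = 0.0034 mg/L.
After complete mixing, C₀ = (3.2·2 + 100·0.0034) / 103.2 = 0.06531 mg/L.
Travel time t = 9160 m / 0.86 m/s = 1.065e+04 s = 0.1233 d.
C = 0.06531·exp(−0.48·0.1233) = 0.06531·0.9425 = 0.06156 mg/L.

0.0616 mg/L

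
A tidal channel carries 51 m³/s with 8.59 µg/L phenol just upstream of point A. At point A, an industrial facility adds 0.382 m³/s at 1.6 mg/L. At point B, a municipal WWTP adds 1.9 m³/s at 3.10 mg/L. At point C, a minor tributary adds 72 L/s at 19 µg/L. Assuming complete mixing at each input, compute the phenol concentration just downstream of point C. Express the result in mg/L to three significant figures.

0.130 mg/L

8.59 µg/L = 0.00859 mg/L.
After input A: C = (51·0.00859 + 0.382·1.6) / 51.38 = 0.02042 mg/L.
After input B: C = (51.38·0.02042 + 1.9·3.1) / 53.28 = 0.1302 mg/L.
72 L/s = 0.072 m³/s.
19 µg/L = 0.019 mg/L.
After input C: C = (53.28·0.1302 + 0.072·0.019) / 53.35 = 0.1301 mg/L.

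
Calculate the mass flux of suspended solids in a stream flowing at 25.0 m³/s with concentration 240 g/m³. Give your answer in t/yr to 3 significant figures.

189000 t/yr

Mass flux = Q·C = 25 m³/s × 240 g/m³ = 6000 g/s.
= 6000 g/s × 31.56 = 1.893e+05 t/yr.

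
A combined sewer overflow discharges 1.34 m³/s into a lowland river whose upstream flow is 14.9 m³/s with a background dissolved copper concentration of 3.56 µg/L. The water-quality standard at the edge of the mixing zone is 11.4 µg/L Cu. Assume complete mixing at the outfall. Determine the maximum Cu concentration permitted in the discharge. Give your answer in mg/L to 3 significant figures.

3.56 µg/L = 0.00356 mg/L.
11.4 µg/L = 0.0114 mg/L.
Mass balance: 0.0114·16.24 = 1.34·Cₑ + 14.9·0.00356.
Cₑ = (0.1851 − 0.05304) / 1.34 = 0.09858 mg/L.

0.0986 mg/L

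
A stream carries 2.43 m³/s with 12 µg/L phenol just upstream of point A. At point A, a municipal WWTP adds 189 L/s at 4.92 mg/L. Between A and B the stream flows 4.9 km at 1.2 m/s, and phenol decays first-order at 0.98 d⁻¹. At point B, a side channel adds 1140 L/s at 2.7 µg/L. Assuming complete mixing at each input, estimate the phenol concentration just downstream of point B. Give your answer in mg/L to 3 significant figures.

0.244 mg/L

12 µg/L = 0.012 mg/L.
189 L/s = 0.189 m³/s.
After input A: C = (2.43·0.012 + 0.189·4.92) / 2.619 = 0.3662 mg/L.
Over the 4.9 km reach to input B (t = 4083 s = 0.04726 d), decay gives C = 0.3662·exp(−0.98·0.04726) = 0.3496 mg/L.
1140 L/s = 1.14 m³/s.
2.7 µg/L = 0.0027 mg/L.
After input B: C = (2.619·0.3496 + 1.14·0.0027) / 3.759 = 0.2444 mg/L.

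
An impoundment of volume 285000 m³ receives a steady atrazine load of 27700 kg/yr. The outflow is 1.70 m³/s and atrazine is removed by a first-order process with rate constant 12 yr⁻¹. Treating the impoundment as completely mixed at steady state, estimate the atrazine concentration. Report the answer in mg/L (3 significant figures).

Outflow Q = 1.70 m³/s × 3.156e+07 s/yr = 5.365e+07 m³/yr.
Steady-state CSTR mass balance: W = Q·C + k·V·C, so C = W/(Q + kV).
Q + kV = 5.365e+07 + 12·285000 = 5.707e+07 m³/yr.
C = 27700/5.707e+07 = 0.0004854 kg/m³ = 0.4854 mg/L.

0.485 mg/L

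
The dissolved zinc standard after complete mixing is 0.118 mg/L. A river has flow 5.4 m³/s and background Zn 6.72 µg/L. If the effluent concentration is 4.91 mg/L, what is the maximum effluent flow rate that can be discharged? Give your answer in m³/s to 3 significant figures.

0.125 m³/s

6.72 µg/L = 0.00672 mg/L.
Mass balance at complete mixing: C_std·(Q_w + Q_r) = Q_w·C_e + Q_r·C_b.
Rearranging, Q_w = Q_r·(C_std − C_b)/(C_e − C_std) = 5.4·(0.118 − 0.00672) / (4.91 − 0.118) = 0.1254 m³/s.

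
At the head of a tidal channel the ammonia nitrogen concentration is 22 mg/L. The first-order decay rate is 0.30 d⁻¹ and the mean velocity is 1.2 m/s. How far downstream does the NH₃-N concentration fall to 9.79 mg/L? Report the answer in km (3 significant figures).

280 km

From C = C₀·e^(−kt), t = ln(C₀/C)/k = ln(22/9.79)/0.30 = 0.8097/0.30 = 2.699 d.
Distance = v·t = 1.2 m/s × 2.332e+05 s = 2.798e+05 m = 279.8 km.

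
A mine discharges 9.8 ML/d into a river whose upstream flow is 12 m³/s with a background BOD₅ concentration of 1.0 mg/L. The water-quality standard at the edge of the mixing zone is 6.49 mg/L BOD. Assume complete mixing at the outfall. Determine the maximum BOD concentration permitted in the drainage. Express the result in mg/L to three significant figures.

587 mg/L

9.8 ML/d = 0.1134 m³/s.
Mass balance: 6.49·12.11 = 0.1134·Cₑ + 12·1.
Cₑ = (78.62 − 12) / 0.1134 = 587.3 mg/L.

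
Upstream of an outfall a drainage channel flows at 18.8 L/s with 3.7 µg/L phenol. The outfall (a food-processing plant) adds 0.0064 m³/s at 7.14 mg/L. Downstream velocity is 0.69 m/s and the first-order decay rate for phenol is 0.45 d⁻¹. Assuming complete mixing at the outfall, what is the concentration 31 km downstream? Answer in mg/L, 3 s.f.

18.8 L/s = 0.0188 m³/s.
3.7 µg/L = 0.0037 mg/L.
After complete mixing, C₀ = (0.0064·7.14 + 0.0188·0.0037) / 0.0252 = 1.816 mg/L.
Travel time t = 3.1e+04 m / 0.69 m/s = 4.493e+04 s = 0.52 d.
C = 1.816·exp(−0.45·0.52) = 1.816·0.7914 = 1.437 mg/L.

1.44 mg/L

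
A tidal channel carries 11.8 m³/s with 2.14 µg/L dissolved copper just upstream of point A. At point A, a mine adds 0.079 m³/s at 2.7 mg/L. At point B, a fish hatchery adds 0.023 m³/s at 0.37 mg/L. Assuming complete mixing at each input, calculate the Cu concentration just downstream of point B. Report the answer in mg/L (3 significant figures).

0.0208 mg/L

2.14 µg/L = 0.00214 mg/L.
After input A: C = (11.8·0.00214 + 0.079·2.7) / 11.88 = 0.02008 mg/L.
After input B: C = (11.88·0.02008 + 0.023·0.37) / 11.9 = 0.02076 mg/L.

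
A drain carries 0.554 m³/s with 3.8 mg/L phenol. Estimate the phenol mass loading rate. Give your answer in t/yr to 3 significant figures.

Mass flux = Q·C = 0.554 m³/s × 3.8 g/m³ = 2.105 g/s.
= 2.105 g/s × 31.56 = 66.44 t/yr.

66.4 t/yr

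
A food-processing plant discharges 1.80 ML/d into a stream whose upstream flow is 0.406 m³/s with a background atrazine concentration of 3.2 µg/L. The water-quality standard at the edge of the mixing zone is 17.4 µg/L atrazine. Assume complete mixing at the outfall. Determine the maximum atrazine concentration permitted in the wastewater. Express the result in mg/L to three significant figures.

0.294 mg/L

1.80 ML/d = 0.02083 m³/s.
3.2 µg/L = 0.0032 mg/L.
17.4 µg/L = 0.0174 mg/L.
Mass balance: 0.0174·0.4268 = 0.02083·Cₑ + 0.406·0.0032.
Cₑ = (0.007427 − 0.001299) / 0.02083 = 0.2941 mg/L.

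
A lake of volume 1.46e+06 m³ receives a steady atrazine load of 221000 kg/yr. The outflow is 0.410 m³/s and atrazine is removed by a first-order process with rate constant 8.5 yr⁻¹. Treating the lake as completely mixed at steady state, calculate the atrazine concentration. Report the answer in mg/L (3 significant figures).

8.72 mg/L

Outflow Q = 0.410 m³/s × 3.156e+07 s/yr = 1.294e+07 m³/yr.
Steady-state CSTR mass balance: W = Q·C + k·V·C, so C = W/(Q + kV).
Q + kV = 1.294e+07 + 8.5·1.46e+06 = 2.535e+07 m³/yr.
C = 221000/2.535e+07 = 0.008718 kg/m³ = 8.718 mg/L.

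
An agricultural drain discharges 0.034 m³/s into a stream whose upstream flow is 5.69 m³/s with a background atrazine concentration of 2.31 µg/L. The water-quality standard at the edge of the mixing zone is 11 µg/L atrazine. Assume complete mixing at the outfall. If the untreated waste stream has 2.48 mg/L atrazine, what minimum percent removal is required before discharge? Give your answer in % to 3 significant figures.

2.31 µg/L = 0.00231 mg/L.
11 µg/L = 0.011 mg/L.
Mass balance: 0.011·5.724 = 0.034·Cₑ + 5.69·0.00231.
Cₑ = (0.06296 − 0.01314) / 0.034 = 1.465 mg/L.
Required removal = 1 − 1.465/2.48 = 40.92 %.

40.9 %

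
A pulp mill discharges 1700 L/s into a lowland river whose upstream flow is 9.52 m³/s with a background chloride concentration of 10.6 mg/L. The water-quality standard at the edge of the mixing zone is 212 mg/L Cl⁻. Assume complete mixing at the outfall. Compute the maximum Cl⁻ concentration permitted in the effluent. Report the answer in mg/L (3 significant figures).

1340 mg/L

1700 L/s = 1.7 m³/s.
Mass balance: 212·11.22 = 1.7·Cₑ + 9.52·10.6.
Cₑ = (2379 − 100.9) / 1.7 = 1340 mg/L.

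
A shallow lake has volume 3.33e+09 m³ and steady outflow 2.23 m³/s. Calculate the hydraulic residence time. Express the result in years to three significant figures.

47.3 yr

Q = 2.23 m³/s × 3.156e+07 s/yr = 7.037e+07 m³/yr.
Hydraulic residence time τ = V/Q = 3.33e+09/7.037e+07 = 47.32 yr.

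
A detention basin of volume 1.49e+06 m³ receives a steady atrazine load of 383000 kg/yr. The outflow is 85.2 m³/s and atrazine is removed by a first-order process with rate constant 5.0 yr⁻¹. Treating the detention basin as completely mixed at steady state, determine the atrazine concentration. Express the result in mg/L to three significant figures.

0.142 mg/L

Outflow Q = 85.2 m³/s × 3.156e+07 s/yr = 2.689e+09 m³/yr.
Steady-state CSTR mass balance: W = Q·C + k·V·C, so C = W/(Q + kV).
Q + kV = 2.689e+09 + 5.0·1.49e+06 = 2.696e+09 m³/yr.
C = 383000/2.696e+09 = 0.0001421 kg/m³ = 0.1421 mg/L.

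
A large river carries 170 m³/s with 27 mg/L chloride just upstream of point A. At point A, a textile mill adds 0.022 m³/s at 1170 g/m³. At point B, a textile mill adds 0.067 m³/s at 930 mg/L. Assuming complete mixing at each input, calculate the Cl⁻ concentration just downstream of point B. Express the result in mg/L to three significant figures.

After input A: C = (170·27 + 0.022·1170) / 170 = 27.15 mg/L.
After input B: C = (170·27.15 + 0.067·930) / 170.1 = 27.5 mg/L.

27.5 mg/L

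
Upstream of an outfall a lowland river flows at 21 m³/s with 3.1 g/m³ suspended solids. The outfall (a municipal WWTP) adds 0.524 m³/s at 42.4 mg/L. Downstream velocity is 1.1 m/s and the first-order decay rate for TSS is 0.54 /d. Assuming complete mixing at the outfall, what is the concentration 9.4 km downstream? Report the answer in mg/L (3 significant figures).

3.85 mg/L

After complete mixing, C₀ = (0.524·42.4 + 21·3.1) / 21.52 = 4.057 mg/L.
Travel time t = 9400 m / 1.1 m/s = 8545 s = 0.09891 d.
C = 4.057·exp(−0.54·0.09891) = 4.057·0.948 = 3.846 mg/L.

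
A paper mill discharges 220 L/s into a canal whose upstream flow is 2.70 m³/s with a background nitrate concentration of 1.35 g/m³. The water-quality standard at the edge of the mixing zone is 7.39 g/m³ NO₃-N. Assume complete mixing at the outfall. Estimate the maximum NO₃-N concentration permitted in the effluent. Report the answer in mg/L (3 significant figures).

220 L/s = 0.22 m³/s.
Mass balance: 7.39·2.92 = 0.22·Cₑ + 2.7·1.35.
Cₑ = (21.58 − 3.645) / 0.22 = 81.52 mg/L.

81.5 mg/L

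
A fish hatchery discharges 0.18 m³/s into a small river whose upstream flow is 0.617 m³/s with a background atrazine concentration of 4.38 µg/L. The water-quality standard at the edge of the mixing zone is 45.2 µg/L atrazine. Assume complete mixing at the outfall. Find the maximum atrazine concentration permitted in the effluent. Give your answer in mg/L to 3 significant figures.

4.38 µg/L = 0.00438 mg/L.
45.2 µg/L = 0.0452 mg/L.
Mass balance: 0.0452·0.797 = 0.18·Cₑ + 0.617·0.00438.
Cₑ = (0.03602 − 0.002702) / 0.18 = 0.1851 mg/L.

0.185 mg/L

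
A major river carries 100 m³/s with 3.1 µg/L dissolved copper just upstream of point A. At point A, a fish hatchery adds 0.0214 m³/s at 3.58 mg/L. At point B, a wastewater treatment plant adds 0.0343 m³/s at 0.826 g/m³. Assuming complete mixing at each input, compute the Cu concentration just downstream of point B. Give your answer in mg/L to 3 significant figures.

3.1 µg/L = 0.0031 mg/L.
After input A: C = (100·0.0031 + 0.0214·3.58) / 100 = 0.003865 mg/L.
After input B: C = (100·0.003865 + 0.0343·0.826) / 100.1 = 0.004147 mg/L.

0.00415 mg/L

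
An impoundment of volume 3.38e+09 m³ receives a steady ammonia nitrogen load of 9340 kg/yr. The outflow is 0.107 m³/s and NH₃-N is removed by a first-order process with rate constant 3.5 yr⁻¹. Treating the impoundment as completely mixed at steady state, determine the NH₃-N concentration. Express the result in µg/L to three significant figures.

0.789 µg/L

Outflow Q = 0.107 m³/s × 3.156e+07 s/yr = 3.377e+06 m³/yr.
Steady-state CSTR mass balance: W = Q·C + k·V·C, so C = W/(Q + kV).
Q + kV = 3.377e+06 + 3.5·3.38e+09 = 1.183e+10 m³/yr.
C = 9340/1.183e+10 = 7.893e-07 kg/m³ = 0.0007893 mg/L = 0.7893 µg/L.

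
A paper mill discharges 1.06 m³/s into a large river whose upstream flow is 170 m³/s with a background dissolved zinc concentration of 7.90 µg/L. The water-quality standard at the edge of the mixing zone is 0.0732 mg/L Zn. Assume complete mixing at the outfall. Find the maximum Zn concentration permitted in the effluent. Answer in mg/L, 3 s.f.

10.5 mg/L

7.90 µg/L = 0.0079 mg/L.
Mass balance: 0.0732·171.1 = 1.06·Cₑ + 170·0.0079.
Cₑ = (12.52 − 1.343) / 1.06 = 10.55 mg/L.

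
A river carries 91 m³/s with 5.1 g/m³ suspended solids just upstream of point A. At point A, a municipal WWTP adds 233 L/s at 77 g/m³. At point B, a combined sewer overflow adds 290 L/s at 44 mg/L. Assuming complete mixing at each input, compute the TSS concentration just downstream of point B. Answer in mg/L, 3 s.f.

5.41 mg/L

233 L/s = 0.233 m³/s.
After input A: C = (91·5.1 + 0.233·77) / 91.23 = 5.284 mg/L.
290 L/s = 0.29 m³/s.
After input B: C = (91.23·5.284 + 0.29·44) / 91.52 = 5.406 mg/L.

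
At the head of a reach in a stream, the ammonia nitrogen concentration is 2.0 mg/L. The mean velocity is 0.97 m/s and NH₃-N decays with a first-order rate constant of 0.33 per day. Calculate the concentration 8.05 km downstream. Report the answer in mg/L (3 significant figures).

Travel time t = 8.05 km / 0.97 m/s = 8050/0.97 = 8299 s = 0.09605 d.
First-order decay: C = 2.0·exp(−0.33·0.09605) = 2.0·0.9688 = 1.938 mg/L.

1.94 mg/L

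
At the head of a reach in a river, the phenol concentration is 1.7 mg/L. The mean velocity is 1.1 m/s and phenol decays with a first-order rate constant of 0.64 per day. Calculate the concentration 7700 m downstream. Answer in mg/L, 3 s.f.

1.61 mg/L

Travel time t = 7700 m / 1.1 m/s = 7700/1.1 = 7000 s = 0.08102 d.
First-order decay: C = 1.7·exp(−0.64·0.08102) = 1.7·0.9495 = 1.614 mg/L.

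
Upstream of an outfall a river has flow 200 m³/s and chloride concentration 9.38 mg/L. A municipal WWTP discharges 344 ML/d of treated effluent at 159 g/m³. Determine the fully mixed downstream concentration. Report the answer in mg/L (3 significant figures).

344 ML/d = 3.981 m³/s.
Conservation of mass across the mixing zone: C = (3.981·159 + 200·9.38) / (3.981 + 200) = 2509/204 = 12.3 mg/L.

12.3 mg/L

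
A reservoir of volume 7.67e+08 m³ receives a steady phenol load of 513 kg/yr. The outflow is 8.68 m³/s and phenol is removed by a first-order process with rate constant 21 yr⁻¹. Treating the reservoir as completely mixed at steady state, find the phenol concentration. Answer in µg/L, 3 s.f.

0.0313 µg/L

Outflow Q = 8.68 m³/s × 3.156e+07 s/yr = 2.739e+08 m³/yr.
Steady-state CSTR mass balance: W = Q·C + k·V·C, so C = W/(Q + kV).
Q + kV = 2.739e+08 + 21·7.67e+08 = 1.638e+10 m³/yr.
C = 513/1.638e+10 = 3.132e-08 kg/m³ = 3.132e-05 mg/L = 0.03132 µg/L.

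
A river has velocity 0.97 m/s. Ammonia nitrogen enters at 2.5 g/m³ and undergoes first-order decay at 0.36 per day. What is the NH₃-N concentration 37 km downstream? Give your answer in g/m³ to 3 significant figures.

2.13 g/m³

Travel time t = 37 km / 0.97 m/s = 3.7e+04/0.97 = 3.814e+04 s = 0.4415 d.
First-order decay: C = 2.5·exp(−0.36·0.4415) = 2.5·0.8531 = 2.133 g/m³.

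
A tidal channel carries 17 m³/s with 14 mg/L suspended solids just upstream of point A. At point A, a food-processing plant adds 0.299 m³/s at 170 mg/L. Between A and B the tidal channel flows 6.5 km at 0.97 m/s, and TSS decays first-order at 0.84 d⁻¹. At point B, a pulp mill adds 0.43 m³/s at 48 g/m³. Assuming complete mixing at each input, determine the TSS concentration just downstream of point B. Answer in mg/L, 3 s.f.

After input A: C = (17·14 + 0.299·170) / 17.3 = 16.7 mg/L.
Over the 6.5 km reach to input B (t = 6701 s = 0.07756 d), decay gives C = 16.7·exp(−0.84·0.07756) = 15.64 mg/L.
After input B: C = (17.3·15.64 + 0.43·48) / 17.73 = 16.43 mg/L.

16.4 mg/L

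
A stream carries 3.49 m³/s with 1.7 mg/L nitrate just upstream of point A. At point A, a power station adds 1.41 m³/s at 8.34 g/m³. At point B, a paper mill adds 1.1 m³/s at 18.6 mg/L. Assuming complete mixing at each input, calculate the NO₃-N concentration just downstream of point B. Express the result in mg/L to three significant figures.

After input A: C = (3.49·1.7 + 1.41·8.34) / 4.9 = 3.611 mg/L.
After input B: C = (4.9·3.611 + 1.1·18.6) / 6 = 6.359 mg/L.

6.36 mg/L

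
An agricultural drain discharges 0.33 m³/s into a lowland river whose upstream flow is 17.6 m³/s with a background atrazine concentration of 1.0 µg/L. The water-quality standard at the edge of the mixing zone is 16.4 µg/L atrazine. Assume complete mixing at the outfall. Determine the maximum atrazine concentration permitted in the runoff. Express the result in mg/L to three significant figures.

1.0 µg/L = 0.001 mg/L.
16.4 µg/L = 0.0164 mg/L.
Mass balance: 0.0164·17.93 = 0.33·Cₑ + 17.6·0.001.
Cₑ = (0.2941 − 0.0176) / 0.33 = 0.8377 mg/L.

0.838 mg/L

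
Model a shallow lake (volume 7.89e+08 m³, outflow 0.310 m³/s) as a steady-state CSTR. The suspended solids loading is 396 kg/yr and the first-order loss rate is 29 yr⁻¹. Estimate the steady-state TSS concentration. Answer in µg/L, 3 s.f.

Outflow Q = 0.310 m³/s × 3.156e+07 s/yr = 9.783e+06 m³/yr.
Steady-state CSTR mass balance: W = Q·C + k·V·C, so C = W/(Q + kV).
Q + kV = 9.783e+06 + 29·7.89e+08 = 2.289e+10 m³/yr.
C = 396/2.289e+10 = 1.73e-08 kg/m³ = 1.73e-05 mg/L = 0.0173 µg/L.

0.0173 µg/L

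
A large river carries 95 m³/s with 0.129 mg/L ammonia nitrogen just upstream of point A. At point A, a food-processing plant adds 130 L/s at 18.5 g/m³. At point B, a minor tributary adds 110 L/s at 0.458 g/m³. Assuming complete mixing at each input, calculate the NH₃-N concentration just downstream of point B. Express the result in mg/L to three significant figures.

130 L/s = 0.13 m³/s.
After input A: C = (95·0.129 + 0.13·18.5) / 95.13 = 0.1541 mg/L.
110 L/s = 0.11 m³/s.
After input B: C = (95.13·0.1541 + 0.11·0.458) / 95.24 = 0.1545 mg/L.

0.154 mg/L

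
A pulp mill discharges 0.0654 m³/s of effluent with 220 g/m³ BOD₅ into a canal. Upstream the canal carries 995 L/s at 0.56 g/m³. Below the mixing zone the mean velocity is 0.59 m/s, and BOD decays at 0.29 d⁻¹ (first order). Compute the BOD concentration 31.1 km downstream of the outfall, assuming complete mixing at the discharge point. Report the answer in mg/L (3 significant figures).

995 L/s = 0.995 m³/s.
After complete mixing, C₀ = (0.0654·220 + 0.995·0.56) / 1.06 = 14.09 mg/L.
Travel time t = 3.11e+04 m / 0.59 m/s = 5.271e+04 s = 0.6101 d.
C = 14.09·exp(−0.29·0.6101) = 14.09·0.8378 = 11.81 mg/L.

11.8 mg/L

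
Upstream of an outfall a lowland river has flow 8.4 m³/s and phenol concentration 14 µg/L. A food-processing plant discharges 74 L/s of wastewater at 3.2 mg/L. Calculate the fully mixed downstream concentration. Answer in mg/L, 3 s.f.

0.0418 mg/L

74 L/s = 0.074 m³/s.
14 µg/L = 0.014 mg/L.
Conservation of mass across the mixing zone: C = (0.074·3.2 + 8.4·0.014) / (0.074 + 8.4) = 0.3544/8.474 = 0.04182 mg/L.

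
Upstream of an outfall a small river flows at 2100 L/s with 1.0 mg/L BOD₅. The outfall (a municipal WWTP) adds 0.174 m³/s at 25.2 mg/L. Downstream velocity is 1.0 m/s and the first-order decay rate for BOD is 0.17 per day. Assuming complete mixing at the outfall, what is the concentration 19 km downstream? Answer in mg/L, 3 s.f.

2100 L/s = 2.1 m³/s.
After complete mixing, C₀ = (0.174·25.2 + 2.1·1) / 2.274 = 2.852 mg/L.
Travel time t = 1.9e+04 m / 1.0 m/s = 1.9e+04 s = 0.2199 d.
C = 2.852·exp(−0.17·0.2199) = 2.852·0.9633 = 2.747 mg/L.

2.75 mg/L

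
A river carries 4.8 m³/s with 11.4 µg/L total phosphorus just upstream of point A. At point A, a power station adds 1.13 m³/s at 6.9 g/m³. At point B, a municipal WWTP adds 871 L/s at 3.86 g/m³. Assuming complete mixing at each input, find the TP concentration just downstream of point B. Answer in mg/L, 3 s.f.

11.4 µg/L = 0.0114 mg/L.
After input A: C = (4.8·0.0114 + 1.13·6.9) / 5.93 = 1.324 mg/L.
871 L/s = 0.871 m³/s.
After input B: C = (5.93·1.324 + 0.871·3.86) / 6.801 = 1.649 mg/L.

1.65 mg/L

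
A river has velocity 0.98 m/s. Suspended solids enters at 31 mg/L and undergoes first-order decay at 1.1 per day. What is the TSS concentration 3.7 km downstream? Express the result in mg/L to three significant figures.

Travel time t = 3.7 km / 0.98 m/s = 3700/0.98 = 3776 s = 0.0437 d.
First-order decay: C = 31·exp(−1.1·0.0437) = 31·0.9531 = 29.55 mg/L.

29.5 mg/L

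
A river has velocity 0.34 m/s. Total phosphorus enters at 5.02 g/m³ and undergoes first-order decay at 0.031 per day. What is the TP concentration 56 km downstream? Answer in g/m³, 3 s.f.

Travel time t = 56 km / 0.34 m/s = 5.6e+04/0.34 = 1.647e+05 s = 1.906 d.
First-order decay: C = 5.02·exp(−0.031·1.906) = 5.02·0.9426 = 4.732 g/m³.

4.73 g/m³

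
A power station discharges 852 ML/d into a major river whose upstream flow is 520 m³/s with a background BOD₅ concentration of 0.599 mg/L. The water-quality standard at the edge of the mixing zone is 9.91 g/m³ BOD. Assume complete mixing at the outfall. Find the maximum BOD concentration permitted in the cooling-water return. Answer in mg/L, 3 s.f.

501 mg/L

852 ML/d = 9.861 m³/s.
Mass balance: 9.91·529.9 = 9.861·Cₑ + 520·0.599.
Cₑ = (5251 − 311.5) / 9.861 = 500.9 mg/L.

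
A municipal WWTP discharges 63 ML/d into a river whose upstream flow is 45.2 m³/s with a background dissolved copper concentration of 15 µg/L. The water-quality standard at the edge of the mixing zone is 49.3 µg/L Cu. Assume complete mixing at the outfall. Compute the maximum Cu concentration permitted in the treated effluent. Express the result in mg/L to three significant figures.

2.18 mg/L

63 ML/d = 0.7292 m³/s.
15 µg/L = 0.015 mg/L.
49.3 µg/L = 0.0493 mg/L.
Mass balance: 0.0493·45.93 = 0.7292·Cₑ + 45.2·0.015.
Cₑ = (2.264 − 0.678) / 0.7292 = 2.176 mg/L.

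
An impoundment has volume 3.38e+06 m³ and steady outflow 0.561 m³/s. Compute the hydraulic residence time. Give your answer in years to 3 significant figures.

0.191 yr

Q = 0.561 m³/s × 3.156e+07 s/yr = 1.77e+07 m³/yr.
Hydraulic residence time τ = V/Q = 3.38e+06/1.77e+07 = 0.1909 yr.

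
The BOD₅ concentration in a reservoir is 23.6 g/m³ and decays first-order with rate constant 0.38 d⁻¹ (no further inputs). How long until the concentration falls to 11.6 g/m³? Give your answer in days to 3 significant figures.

t = ln(C₀/C)/k = ln(23.6/11.6)/0.38 = 0.7102/0.38 = 1.869 d.

1.87 d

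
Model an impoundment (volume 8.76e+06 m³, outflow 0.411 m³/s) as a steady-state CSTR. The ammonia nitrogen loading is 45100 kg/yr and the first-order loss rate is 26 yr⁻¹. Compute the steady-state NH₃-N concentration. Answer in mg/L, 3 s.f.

Outflow Q = 0.411 m³/s × 3.156e+07 s/yr = 1.297e+07 m³/yr.
Steady-state CSTR mass balance: W = Q·C + k·V·C, so C = W/(Q + kV).
Q + kV = 1.297e+07 + 26·8.76e+06 = 2.407e+08 m³/yr.
C = 45100/2.407e+08 = 0.0001873 kg/m³ = 0.1873 mg/L.

0.187 mg/L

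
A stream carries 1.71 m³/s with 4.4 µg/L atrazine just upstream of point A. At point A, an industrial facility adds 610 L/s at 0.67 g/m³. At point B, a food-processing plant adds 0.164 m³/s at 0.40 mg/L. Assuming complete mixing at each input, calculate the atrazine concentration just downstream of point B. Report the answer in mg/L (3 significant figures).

4.4 µg/L = 0.0044 mg/L.
610 L/s = 0.61 m³/s.
After input A: C = (1.71·0.0044 + 0.61·0.67) / 2.32 = 0.1794 mg/L.
After input B: C = (2.32·0.1794 + 0.164·0.4) / 2.484 = 0.194 mg/L.

0.194 mg/L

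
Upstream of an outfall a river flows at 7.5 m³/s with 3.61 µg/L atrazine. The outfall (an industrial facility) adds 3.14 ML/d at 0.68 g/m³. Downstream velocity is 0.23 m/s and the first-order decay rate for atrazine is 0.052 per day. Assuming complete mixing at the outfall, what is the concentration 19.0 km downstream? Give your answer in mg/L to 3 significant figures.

0.00654 mg/L

3.14 ML/d = 0.03634 m³/s.
3.61 µg/L = 0.00361 mg/L.
After complete mixing, C₀ = (0.03634·0.68 + 7.5·0.00361) / 7.536 = 0.006872 mg/L.
Travel time t = 1.9e+04 m / 0.23 m/s = 8.261e+04 s = 0.9561 d.
C = 0.006872·exp(−0.052·0.9561) = 0.006872·0.9515 = 0.006538 mg/L.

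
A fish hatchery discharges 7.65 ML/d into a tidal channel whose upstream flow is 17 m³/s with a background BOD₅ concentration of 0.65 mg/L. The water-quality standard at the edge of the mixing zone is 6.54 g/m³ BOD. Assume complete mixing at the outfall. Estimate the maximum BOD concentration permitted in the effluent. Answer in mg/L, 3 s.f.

1140 mg/L

7.65 ML/d = 0.08854 m³/s.
Mass balance: 6.54·17.09 = 0.08854·Cₑ + 17·0.65.
Cₑ = (111.8 − 11.05) / 0.08854 = 1137 mg/L.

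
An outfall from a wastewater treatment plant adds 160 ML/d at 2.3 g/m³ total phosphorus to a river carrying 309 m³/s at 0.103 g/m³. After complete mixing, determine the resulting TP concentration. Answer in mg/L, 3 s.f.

0.116 mg/L

160 ML/d = 1.852 m³/s.
By mass balance at complete mixing, C = (1.852·2.3 + 309·0.103) / (1.852 + 309) = 36.09/310.9 = 0.1161 mg/L.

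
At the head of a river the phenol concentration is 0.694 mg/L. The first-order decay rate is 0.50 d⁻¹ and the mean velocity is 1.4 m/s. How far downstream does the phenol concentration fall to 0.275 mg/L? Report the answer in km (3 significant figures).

From C = C₀·e^(−kt), t = ln(C₀/C)/k = ln(0.694/0.275)/0.50 = 0.9257/0.50 = 1.851 d.
Distance = v·t = 1.4 m/s × 1.6e+05 s = 2.239e+05 m = 223.9 km.

224 km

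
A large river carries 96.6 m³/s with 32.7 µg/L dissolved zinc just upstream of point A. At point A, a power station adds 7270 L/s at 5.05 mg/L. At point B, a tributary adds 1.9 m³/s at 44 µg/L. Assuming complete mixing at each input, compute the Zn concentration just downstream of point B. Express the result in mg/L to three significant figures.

32.7 µg/L = 0.0327 mg/L.
7270 L/s = 7.27 m³/s.
After input A: C = (96.6·0.0327 + 7.27·5.05) / 103.9 = 0.3839 mg/L.
44 µg/L = 0.044 mg/L.
After input B: C = (103.9·0.3839 + 1.9·0.044) / 105.8 = 0.3778 mg/L.

0.378 mg/L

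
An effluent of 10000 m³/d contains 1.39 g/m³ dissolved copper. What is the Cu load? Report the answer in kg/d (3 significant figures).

13.9 kg/d

10000 m³/d = 0.1157 m³/s.
Mass flux = Q·C = 0.1157 m³/s × 1.39 g/m³ = 0.1609 g/s.
= 0.1609 g/s × 86.4 = 13.9 kg/d.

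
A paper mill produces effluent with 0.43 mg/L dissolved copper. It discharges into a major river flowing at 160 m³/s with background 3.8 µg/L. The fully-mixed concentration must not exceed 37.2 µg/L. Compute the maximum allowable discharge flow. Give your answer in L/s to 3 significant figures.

13600 L/s

3.8 µg/L = 0.0038 mg/L.
37.2 µg/L = 0.0372 mg/L.
Mass balance at complete mixing: C_std·(Q_w + Q_r) = Q_w·C_e + Q_r·C_b.
Rearranging, Q_w = Q_r·(C_std − C_b)/(C_e − C_std) = 160·(0.0372 − 0.0038) / (0.43 − 0.0372) = 13.6 m³/s.
= 1.36e+04 L/s.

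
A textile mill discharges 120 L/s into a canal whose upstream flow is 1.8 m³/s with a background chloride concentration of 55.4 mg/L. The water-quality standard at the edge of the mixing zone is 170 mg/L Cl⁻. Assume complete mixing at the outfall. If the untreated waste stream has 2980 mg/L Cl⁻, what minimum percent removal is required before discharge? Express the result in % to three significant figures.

36.6 %

120 L/s = 0.12 m³/s.
Mass balance: 170·1.92 = 0.12·Cₑ + 1.8·55.4.
Cₑ = (326.4 − 99.72) / 0.12 = 1889 mg/L.
Required removal = 1 − 1889/2980 = 36.61 %.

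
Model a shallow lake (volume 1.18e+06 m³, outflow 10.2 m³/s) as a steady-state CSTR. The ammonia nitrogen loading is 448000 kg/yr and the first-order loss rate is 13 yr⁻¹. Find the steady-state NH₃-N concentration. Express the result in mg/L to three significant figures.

Outflow Q = 10.2 m³/s × 3.156e+07 s/yr = 3.219e+08 m³/yr.
Steady-state CSTR mass balance: W = Q·C + k·V·C, so C = W/(Q + kV).
Q + kV = 3.219e+08 + 13·1.18e+06 = 3.372e+08 m³/yr.
C = 448000/3.372e+08 = 0.001328 kg/m³ = 1.328 mg/L.

1.33 mg/L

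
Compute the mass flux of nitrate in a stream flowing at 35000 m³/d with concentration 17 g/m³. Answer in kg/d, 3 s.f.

35000 m³/d = 0.4051 m³/s.
Mass flux = Q·C = 0.4051 m³/s × 17 g/m³ = 6.887 g/s.
= 6.887 g/s × 86.4 = 595 kg/d.

595 kg/d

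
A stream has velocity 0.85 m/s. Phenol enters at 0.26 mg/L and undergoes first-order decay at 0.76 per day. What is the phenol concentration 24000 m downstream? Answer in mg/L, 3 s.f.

Travel time t = 24000 m / 0.85 m/s = 2.4e+04/0.85 = 2.824e+04 s = 0.3268 d.
First-order decay: C = 0.26·exp(−0.76·0.3268) = 0.26·0.7801 = 0.2028 mg/L.

0.203 mg/L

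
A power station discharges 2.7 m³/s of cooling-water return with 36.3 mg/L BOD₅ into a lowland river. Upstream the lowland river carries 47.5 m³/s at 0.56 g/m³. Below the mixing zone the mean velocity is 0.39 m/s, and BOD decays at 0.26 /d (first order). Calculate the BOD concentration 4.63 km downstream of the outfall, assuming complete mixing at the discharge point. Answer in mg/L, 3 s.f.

2.40 mg/L

After complete mixing, C₀ = (2.7·36.3 + 47.5·0.56) / 50.2 = 2.482 mg/L.
Travel time t = 4630 m / 0.39 m/s = 1.187e+04 s = 0.1374 d.
C = 2.482·exp(−0.26·0.1374) = 2.482·0.9649 = 2.395 mg/L.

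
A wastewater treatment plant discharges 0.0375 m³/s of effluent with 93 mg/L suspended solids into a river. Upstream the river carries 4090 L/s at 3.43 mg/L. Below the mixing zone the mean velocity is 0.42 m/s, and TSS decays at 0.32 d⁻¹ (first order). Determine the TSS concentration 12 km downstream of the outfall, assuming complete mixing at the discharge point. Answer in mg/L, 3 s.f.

4090 L/s = 4.09 m³/s.
After complete mixing, C₀ = (0.0375·93 + 4.09·3.43) / 4.127 = 4.244 mg/L.
Travel time t = 1.2e+04 m / 0.42 m/s = 2.857e+04 s = 0.3307 d.
C = 4.244·exp(−0.32·0.3307) = 4.244·0.8996 = 3.818 mg/L.

3.82 mg/L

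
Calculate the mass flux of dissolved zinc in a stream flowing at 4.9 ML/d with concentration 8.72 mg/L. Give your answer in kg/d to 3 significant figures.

42.7 kg/d

4.9 ML/d = 0.05671 m³/s.
Mass flux = Q·C = 0.05671 m³/s × 8.72 g/m³ = 0.4945 g/s.
= 0.4945 g/s × 86.4 = 42.73 kg/d.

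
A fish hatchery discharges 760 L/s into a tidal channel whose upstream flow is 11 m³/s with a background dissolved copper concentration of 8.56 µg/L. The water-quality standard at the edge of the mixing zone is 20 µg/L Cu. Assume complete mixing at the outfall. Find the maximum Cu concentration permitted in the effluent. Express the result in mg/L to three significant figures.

760 L/s = 0.76 m³/s.
8.56 µg/L = 0.00856 mg/L.
20 µg/L = 0.02 mg/L.
Mass balance: 0.02·11.76 = 0.76·Cₑ + 11·0.00856.
Cₑ = (0.2352 − 0.09416) / 0.76 = 0.1856 mg/L.

0.186 mg/L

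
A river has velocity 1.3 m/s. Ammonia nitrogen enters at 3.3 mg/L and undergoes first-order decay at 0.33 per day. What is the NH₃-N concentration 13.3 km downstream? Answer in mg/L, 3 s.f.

Travel time t = 13.3 km / 1.3 m/s = 1.33e+04/1.3 = 1.023e+04 s = 0.1184 d.
First-order decay: C = 3.3·exp(−0.33·0.1184) = 3.3·0.9617 = 3.174 mg/L.

3.17 mg/L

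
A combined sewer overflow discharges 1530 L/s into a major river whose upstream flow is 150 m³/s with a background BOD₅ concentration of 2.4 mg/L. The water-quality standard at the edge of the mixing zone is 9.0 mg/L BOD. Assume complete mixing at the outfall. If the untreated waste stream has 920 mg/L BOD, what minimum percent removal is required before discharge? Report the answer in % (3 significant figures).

1530 L/s = 1.53 m³/s.
Mass balance: 9·151.5 = 1.53·Cₑ + 150·2.4.
Cₑ = (1364 − 360) / 1.53 = 656.1 mg/L.
Required removal = 1 − 656.1/920 = 28.69 %.

28.7 %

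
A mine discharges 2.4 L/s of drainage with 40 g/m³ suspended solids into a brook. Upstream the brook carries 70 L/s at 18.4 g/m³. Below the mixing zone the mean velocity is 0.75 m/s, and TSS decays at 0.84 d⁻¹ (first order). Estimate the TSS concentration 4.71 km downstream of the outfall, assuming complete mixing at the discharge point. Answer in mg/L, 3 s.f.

2.4 L/s = 0.0024 m³/s.
70 L/s = 0.07 m³/s.
After complete mixing, C₀ = (0.0024·40 + 0.07·18.4) / 0.0724 = 19.12 mg/L.
Travel time t = 4710 m / 0.75 m/s = 6280 s = 0.07269 d.
C = 19.12·exp(−0.84·0.07269) = 19.12·0.9408 = 17.98 mg/L.

18.0 mg/L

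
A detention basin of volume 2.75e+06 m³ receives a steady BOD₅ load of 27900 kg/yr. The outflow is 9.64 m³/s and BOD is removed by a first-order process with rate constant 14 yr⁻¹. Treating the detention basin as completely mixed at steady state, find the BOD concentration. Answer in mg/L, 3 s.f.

Outflow Q = 9.64 m³/s × 3.156e+07 s/yr = 3.042e+08 m³/yr.
Steady-state CSTR mass balance: W = Q·C + k·V·C, so C = W/(Q + kV).
Q + kV = 3.042e+08 + 14·2.75e+06 = 3.427e+08 m³/yr.
C = 27900/3.427e+08 = 8.141e-05 kg/m³ = 0.08141 mg/L.

0.0814 mg/L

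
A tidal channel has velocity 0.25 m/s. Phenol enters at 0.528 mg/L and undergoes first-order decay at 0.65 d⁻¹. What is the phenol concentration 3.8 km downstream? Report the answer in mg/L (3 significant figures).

Travel time t = 3.8 km / 0.25 m/s = 3800/0.25 = 1.52e+04 s = 0.1759 d.
First-order decay: C = 0.528·exp(−0.65·0.1759) = 0.528·0.8919 = 0.4709 mg/L.

0.471 mg/L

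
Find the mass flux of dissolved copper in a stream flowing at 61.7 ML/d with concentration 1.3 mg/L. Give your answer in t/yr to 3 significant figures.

61.7 ML/d = 0.7141 m³/s.
Mass flux = Q·C = 0.7141 m³/s × 1.3 g/m³ = 0.9284 g/s.
= 0.9284 g/s × 31.56 = 29.3 t/yr.

29.3 t/yr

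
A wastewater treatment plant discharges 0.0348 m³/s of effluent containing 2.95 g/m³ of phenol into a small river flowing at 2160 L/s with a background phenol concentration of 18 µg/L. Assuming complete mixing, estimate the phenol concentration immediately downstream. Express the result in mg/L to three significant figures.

2160 L/s = 2.16 m³/s.
18 µg/L = 0.018 mg/L.
By mass balance at complete mixing, C = (0.0348·2.95 + 2.16·0.018) / (0.0348 + 2.16) = 0.1415/2.195 = 0.06449 mg/L.

0.0645 mg/L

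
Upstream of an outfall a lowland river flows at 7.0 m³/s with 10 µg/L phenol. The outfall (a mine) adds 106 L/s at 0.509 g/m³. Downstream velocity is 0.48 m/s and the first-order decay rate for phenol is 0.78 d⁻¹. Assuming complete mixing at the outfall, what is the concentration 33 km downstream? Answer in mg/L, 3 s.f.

106 L/s = 0.106 m³/s.
10 µg/L = 0.01 mg/L.
After complete mixing, C₀ = (0.106·0.509 + 7·0.01) / 7.106 = 0.01744 mg/L.
Travel time t = 3.3e+04 m / 0.48 m/s = 6.875e+04 s = 0.7957 d.
C = 0.01744·exp(−0.78·0.7957) = 0.01744·0.5376 = 0.009377 mg/L.

0.00938 mg/L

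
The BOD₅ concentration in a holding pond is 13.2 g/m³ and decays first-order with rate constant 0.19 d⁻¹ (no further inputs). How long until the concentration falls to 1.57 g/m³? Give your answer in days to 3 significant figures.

t = ln(C₀/C)/k = ln(13.2/1.57)/0.19 = 2.129/0.19 = 11.21 d.

11.2 d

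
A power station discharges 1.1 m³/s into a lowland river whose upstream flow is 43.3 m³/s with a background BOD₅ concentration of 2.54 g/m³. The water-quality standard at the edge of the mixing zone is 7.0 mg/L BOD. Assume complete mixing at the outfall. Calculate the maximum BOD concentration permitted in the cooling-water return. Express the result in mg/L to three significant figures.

Mass balance: 7·44.4 = 1.1·Cₑ + 43.3·2.54.
Cₑ = (310.8 − 110) / 1.1 = 182.6 mg/L.

183 mg/L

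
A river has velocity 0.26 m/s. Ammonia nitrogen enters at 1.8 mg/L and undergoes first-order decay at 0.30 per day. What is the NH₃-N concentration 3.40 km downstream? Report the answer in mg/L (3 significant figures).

Travel time t = 3.40 km / 0.26 m/s = 3400/0.26 = 1.308e+04 s = 0.1514 d.
First-order decay: C = 1.8·exp(−0.30·0.1514) = 1.8·0.9556 = 1.72 mg/L.

1.72 mg/L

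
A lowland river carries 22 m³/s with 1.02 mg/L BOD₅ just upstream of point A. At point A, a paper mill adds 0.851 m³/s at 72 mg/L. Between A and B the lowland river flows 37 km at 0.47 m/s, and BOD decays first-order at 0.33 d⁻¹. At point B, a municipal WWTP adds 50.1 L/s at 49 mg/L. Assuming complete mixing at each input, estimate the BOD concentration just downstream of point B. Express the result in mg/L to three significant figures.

After input A: C = (22·1.02 + 0.851·72) / 22.85 = 3.663 mg/L.
Over the 37 km reach to input B (t = 7.872e+04 s = 0.9112 d), decay gives C = 3.663·exp(−0.33·0.9112) = 2.712 mg/L.
50.1 L/s = 0.0501 m³/s.
After input B: C = (22.85·2.712 + 0.0501·49) / 22.9 = 2.813 mg/L.

2.81 mg/L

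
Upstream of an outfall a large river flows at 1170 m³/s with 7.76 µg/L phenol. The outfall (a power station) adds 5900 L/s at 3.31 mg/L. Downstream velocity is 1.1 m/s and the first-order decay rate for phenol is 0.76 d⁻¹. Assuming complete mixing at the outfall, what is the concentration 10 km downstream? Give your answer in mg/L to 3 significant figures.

5900 L/s = 5.9 m³/s.
7.76 µg/L = 0.00776 mg/L.
After complete mixing, C₀ = (5.9·3.31 + 1170·0.00776) / 1176 = 0.02433 mg/L.
Travel time t = 1e+04 m / 1.1 m/s = 9091 s = 0.1052 d.
C = 0.02433·exp(−0.76·0.1052) = 0.02433·0.9231 = 0.02246 mg/L.

0.0225 mg/L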